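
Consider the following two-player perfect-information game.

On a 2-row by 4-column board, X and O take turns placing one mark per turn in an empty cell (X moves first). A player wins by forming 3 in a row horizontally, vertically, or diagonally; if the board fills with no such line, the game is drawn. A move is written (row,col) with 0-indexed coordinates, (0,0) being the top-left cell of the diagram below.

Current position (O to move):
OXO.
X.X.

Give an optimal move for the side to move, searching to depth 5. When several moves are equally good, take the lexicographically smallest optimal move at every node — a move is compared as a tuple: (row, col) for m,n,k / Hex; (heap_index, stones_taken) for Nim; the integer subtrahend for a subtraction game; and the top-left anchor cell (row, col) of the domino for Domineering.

O's best at [OXO./X.X.]: (1,1)

p1 O@[OXO./X.X.]: (0,3)[OXOO/X.X.]-1 (1,1)[OXO./XOX.]+0* (1,3)[OXO./X.XO]-1
p2 X@[OXO./XOX.]: (0,3)[OXOX/XOX.]+0* (1,3)[OXO./XOXX]+0
p3 O@[OXOX/XOX.]: (1,3)[OXOX/XOXO]+0*
p4 X@[OXOX/XOXO] terminal +0; root [OXO./X.X.] d5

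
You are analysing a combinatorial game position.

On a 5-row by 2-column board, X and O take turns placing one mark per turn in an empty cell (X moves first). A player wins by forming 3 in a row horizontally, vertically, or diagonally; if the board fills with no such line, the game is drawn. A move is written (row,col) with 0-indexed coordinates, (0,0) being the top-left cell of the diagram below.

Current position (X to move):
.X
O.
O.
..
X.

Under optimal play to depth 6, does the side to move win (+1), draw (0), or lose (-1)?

ply 1, X at .X/O./O./../X. | (0,0)=-1→XX/O./O./../X.*; (1,1)=-1→.X/OX/O./../X.; (2,1)=-1→.X/O./OX/../X.; (3,0)=-1→.X/O./O./X./X.; (3,1)=-1→.X/O./O./.X/X.; (4,1)=-1→.X/O./O./../XX
ply 2, O at XX/O./O./../X. | (1,1)=+0→XX/OO/O./../X.; (2,1)=+1→XX/O./OO/../X.*; (3,0)=+1→XX/O./O./O./X.; (3,1)=+1→XX/O./O./.O/X.; (4,1)=+0→XX/O./O./../XO
ply 3, X at XX/O./OO/../X. | (1,1)=-1→XX/OX/OO/../X.*; (3,0)=-1→XX/O./OO/X./X.; (3,1)=-1→XX/O./OO/.X/X.; (4,1)=-1→XX/O./OO/../XX
ply 4, O at XX/OX/OO/../X. | (3,0)=+1→XX/OX/OO/O./X.*; (3,1)=+1→XX/OX/OO/.O/X.; (4,1)=+1→XX/OX/OO/../XO
ply 5: XX/OX/OO/O./X. is terminal -1 (X); from .X/O./O./../X. depth 6

value(.X/O./O./../X., X) = -1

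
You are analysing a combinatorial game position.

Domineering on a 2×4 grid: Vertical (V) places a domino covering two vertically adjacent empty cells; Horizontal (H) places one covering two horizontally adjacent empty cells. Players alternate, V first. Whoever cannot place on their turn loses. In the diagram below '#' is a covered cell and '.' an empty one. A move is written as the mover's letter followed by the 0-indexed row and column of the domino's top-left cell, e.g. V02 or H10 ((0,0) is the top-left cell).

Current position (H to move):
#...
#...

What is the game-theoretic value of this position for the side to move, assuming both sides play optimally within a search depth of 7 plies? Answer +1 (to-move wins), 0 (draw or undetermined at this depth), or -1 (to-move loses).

value(#.../#..., H) = +1

[#.../#...] H move#1: H01:+1/###./#...*, H02:+1/#.##/#..., H11:+1/#.../###., H12:+1/#.../#.##
[###./#...] V move#2: V03:-1/####/#..#*
[####/#..#] H move#3: H11:+1/####/####*
[####/####] end (terminal -1, V#4); searched #.../#... to 7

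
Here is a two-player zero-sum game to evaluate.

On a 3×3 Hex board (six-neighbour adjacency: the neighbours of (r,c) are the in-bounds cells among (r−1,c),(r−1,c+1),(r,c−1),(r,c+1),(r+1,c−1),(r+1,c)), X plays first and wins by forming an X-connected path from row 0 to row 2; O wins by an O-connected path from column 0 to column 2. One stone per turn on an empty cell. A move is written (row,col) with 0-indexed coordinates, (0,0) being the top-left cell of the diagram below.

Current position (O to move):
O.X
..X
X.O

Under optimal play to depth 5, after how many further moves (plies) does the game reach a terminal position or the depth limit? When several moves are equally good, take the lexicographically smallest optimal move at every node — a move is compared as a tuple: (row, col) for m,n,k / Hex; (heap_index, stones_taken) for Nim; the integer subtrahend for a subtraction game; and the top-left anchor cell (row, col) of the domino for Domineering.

PV length from [O.X/..X/X.O]: 4 plies

p1 O@[O.X/..X/X.O]: (0,1)[OOX/..X/X.O]-1* (1,0)[O.X/O.X/X.O]-1 (1,1)[O.X/.OX/X.O]-1 (2,1)[O.X/..X/XOO]-1
p2 X@[OOX/..X/X.O]: (1,0)[OOX/X.X/X.O]+1* (1,1)[OOX/.XX/X.O]+1 (2,1)[OOX/..X/XXO]+1
p3 O@[OOX/X.X/X.O]: (1,1)[OOX/XOX/X.O]-1* (2,1)[OOX/X.X/XOO]-1
p4 X@[OOX/XOX/X.O]: (2,1)[OOX/XOX/XXO]+1*
p5 O@[OOX/XOX/XXO] terminal -1; root [O.X/..X/X.O] d5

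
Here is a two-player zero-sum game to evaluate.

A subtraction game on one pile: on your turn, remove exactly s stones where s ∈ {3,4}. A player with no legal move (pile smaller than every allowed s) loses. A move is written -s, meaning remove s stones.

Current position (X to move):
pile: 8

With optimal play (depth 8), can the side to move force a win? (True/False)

p1 X@[8]: -3[5]-1* -4[4]-1
p2 O@[5]: -3[2]+1* -4[1]+1
p3 X@[2] terminal -1; root [8] d8

X winning at [8]: False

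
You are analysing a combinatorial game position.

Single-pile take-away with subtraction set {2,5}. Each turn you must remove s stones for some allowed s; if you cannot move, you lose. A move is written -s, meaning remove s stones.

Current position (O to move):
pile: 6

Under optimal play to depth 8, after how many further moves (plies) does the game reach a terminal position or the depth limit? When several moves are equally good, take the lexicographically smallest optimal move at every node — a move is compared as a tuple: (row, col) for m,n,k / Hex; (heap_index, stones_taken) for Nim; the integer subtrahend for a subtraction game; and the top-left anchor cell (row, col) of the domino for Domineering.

PV length from [6]: 3 plies

ply 1, O at 6 | -2=+1→4*; -5=+1→1
ply 2, X at 4 | -2=-1→2*
ply 3, O at 2 | -2=+1→0*
ply 4: 0 is terminal -1 (X); from 6 depth 8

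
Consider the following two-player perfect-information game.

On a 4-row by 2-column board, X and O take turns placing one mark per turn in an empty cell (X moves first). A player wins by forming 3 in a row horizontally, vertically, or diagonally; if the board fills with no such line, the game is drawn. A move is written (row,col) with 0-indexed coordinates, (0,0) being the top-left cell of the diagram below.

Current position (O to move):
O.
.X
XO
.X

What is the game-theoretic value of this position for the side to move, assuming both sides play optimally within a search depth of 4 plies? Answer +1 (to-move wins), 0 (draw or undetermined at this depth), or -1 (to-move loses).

ply 1, O at O./.X/XO/.X | (0,1)=+0→OO/.X/XO/.X*; (1,0)=+0→O./OX/XO/.X; (3,0)=+0→O./.X/XO/OX
ply 2, X at OO/.X/XO/.X | (1,0)=+0→OO/XX/XO/.X*; (3,0)=+0→OO/.X/XO/XX
ply 3, O at OO/XX/XO/.X | (3,0)=+0→OO/XX/XO/OX*
ply 4: OO/XX/XO/OX is terminal +0 (X); from O./.X/XO/.X depth 4

value(O./.X/XO/.X, O) = 0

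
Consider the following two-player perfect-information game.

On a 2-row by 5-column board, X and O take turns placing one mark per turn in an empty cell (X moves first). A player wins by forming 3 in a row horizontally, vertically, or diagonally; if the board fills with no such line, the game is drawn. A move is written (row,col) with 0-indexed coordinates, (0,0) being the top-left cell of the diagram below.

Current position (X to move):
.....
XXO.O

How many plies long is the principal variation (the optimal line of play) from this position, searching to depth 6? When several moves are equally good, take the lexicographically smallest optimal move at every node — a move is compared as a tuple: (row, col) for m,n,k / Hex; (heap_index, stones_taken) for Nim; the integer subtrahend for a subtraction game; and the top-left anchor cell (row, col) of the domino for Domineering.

ply 1, X at ...../XXO.O | (0,0)=-1→X..../XXO.O; (0,1)=-1→.X.../XXO.O; (0,2)=-1→..X../XXO.O; (0,3)=-1→...X./XXO.O; (0,4)=-1→....X/XXO.O; (1,3)=+0→...../XXOXO*
ply 2, O at ...../XXOXO | (0,0)=+0→O..../XXOXO*; (0,1)=+0→.O.../XXOXO; (0,2)=+0→..O../XXOXO; (0,3)=+0→...O./XXOXO; (0,4)=+0→....O/XXOXO
ply 3, X at O..../XXOXO | (0,1)=+0→OX.../XXOXO*; (0,2)=+0→O.X../XXOXO; (0,3)=+0→O..X./XXOXO; (0,4)=+0→O...X/XXOXO
ply 4, O at OX.../XXOXO | (0,2)=+0→OXO../XXOXO*; (0,3)=+0→OX.O./XXOXO; (0,4)=+0→OX..O/XXOXO
ply 5, X at OXO../XXOXO | (0,3)=+0→OXOX./XXOXO*; (0,4)=+0→OXO.X/XXOXO
ply 6, O at OXOX./XXOXO | (0,4)=+0→OXOXO/XXOXO*
ply 7: OXOXO/XXOXO is terminal +0 (X); from ...../XXO.O depth 6

PV length from [...../XXO.O]: 6 plies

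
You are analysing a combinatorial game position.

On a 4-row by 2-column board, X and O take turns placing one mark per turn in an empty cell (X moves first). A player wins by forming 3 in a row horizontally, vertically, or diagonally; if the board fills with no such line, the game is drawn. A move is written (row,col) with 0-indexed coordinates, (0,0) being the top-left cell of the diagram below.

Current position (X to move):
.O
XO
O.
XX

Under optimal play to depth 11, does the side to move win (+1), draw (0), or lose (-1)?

value(.O/XO/O./XX, X) = 0

p1 X@[.O/XO/O./XX]: (0,0)[XO/XO/O./XX]-1 (2,1)[.O/XO/OX/XX]+0*
p2 O@[.O/XO/OX/XX]: (0,0)[OO/XO/OX/XX]+0*
p3 X@[OO/XO/OX/XX] terminal +0; root [.O/XO/O./XX] d11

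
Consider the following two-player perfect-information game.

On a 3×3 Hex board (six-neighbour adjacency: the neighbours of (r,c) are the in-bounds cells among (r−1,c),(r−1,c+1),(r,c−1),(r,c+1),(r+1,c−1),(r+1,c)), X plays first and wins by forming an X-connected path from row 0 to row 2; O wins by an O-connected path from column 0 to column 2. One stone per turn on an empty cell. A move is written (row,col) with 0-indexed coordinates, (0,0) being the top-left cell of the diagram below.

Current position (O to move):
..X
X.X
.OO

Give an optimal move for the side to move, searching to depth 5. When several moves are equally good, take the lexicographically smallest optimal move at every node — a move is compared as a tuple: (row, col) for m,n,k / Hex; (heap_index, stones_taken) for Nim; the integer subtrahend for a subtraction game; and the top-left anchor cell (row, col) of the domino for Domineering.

O's best at [..X/X.X/.OO]: (2,0)

p1 O@[..X/X.X/.OO]: (0,0)[O.X/X.X/.OO]-1 (0,1)[.OX/X.X/.OO]-1 (1,1)[..X/XOX/.OO]-1 (2,0)[..X/X.X/OOO]+1*
p2 X@[..X/X.X/OOO] terminal -1; root [..X/X.X/.OO] d5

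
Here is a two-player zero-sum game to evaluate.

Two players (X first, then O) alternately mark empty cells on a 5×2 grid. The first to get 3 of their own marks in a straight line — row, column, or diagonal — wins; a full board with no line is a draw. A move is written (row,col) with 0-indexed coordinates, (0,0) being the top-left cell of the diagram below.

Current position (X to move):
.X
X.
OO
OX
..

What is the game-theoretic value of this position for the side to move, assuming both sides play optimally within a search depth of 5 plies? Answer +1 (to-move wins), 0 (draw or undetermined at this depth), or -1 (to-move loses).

p1 X@[.X/X./OO/OX/..]: (0,0)[XX/X./OO/OX/..]-1 (1,1)[.X/XX/OO/OX/..]-1 (4,0)[.X/X./OO/OX/X.]+0* (4,1)[.X/X./OO/OX/.X]-1
p2 O@[.X/X./OO/OX/X.]: (0,0)[OX/X./OO/OX/X.]+0* (1,1)[.X/XO/OO/OX/X.]+0 (4,1)[.X/X./OO/OX/XO]+0
p3 X@[OX/X./OO/OX/X.]: (1,1)[OX/XX/OO/OX/X.]+0* (4,1)[OX/X./OO/OX/XX]+0
p4 O@[OX/XX/OO/OX/X.]: (4,1)[OX/XX/OO/OX/XO]+0*
p5 X@[OX/XX/OO/OX/XO] terminal +0; root [.X/X./OO/OX/..] d5

value(.X/X./OO/OX/.., X) = 0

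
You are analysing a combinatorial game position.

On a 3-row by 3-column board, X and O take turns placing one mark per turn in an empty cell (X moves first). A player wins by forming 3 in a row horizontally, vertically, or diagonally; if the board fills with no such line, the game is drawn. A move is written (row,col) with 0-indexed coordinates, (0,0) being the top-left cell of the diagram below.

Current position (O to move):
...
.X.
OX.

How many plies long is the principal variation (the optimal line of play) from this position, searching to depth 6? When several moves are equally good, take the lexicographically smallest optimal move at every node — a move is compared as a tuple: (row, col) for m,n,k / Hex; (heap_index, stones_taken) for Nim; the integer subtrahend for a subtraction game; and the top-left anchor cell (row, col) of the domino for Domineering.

p1 O@[.../.X./OX.]: (0,0)[O../.X./OX.]-1 (0,1)[.O./.X./OX.]+0* (0,2)[..O/.X./OX.]-1 (1,0)[.../OX./OX.]-1 (1,2)[.../.XO/OX.]-1 (2,2)[.../.X./OXO]-1
p2 X@[.O./.X./OX.]: (0,0)[XO./.X./OX.]+0* (0,2)[.OX/.X./OX.]+0 (1,0)[.O./XX./OX.]+0 (1,2)[.O./.XX/OX.]+0 (2,2)[.O./.X./OXX]-1
p3 O@[XO./.X./OX.]: (0,2)[XOO/.X./OX.]-1 (1,0)[XO./OX./OX.]-1 (1,2)[XO./.XO/OX.]-1 (2,2)[XO./.X./OXO]+0*
p4 X@[XO./.X./OXO]: (0,2)[XOX/.X./OXO]+0* (1,0)[XO./XX./OXO]+0 (1,2)[XO./.XX/OXO]+0
p5 O@[XOX/.X./OXO]: (1,0)[XOX/OX./OXO]+0* (1,2)[XOX/.XO/OXO]+0
p6 X@[XOX/OX./OXO]: (1,2)[XOX/OXX/OXO]+0*
p7 O@[XOX/OXX/OXO] terminal +0; root [.../.X./OX.] d6

PV length from [.../.X./OX.]: 6 plies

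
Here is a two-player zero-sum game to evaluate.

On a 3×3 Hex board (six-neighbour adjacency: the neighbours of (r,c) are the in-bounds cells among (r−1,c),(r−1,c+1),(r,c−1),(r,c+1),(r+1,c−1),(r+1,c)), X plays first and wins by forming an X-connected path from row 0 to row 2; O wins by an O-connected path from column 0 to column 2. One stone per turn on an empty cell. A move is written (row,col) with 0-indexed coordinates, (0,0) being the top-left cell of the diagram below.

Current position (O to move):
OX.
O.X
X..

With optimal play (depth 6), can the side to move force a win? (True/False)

O winning at [OX./O.X/X..]: False

[OX./O.X/X..] O move#1: (0,2):-1/OXO/O.X/X..*, (1,1):-1/OX./OOX/X.., (2,1):-1/OX./O.X/XO., (2,2):-1/OX./O.X/X.O
[OXO/O.X/X..] X move#2: (1,1):+1/OXO/OXX/X..*, (2,1):-1/OXO/O.X/XX., (2,2):-1/OXO/O.X/X.X
[OXO/OXX/X..] end (terminal -1, O#3); searched OX./O.X/X.. to 6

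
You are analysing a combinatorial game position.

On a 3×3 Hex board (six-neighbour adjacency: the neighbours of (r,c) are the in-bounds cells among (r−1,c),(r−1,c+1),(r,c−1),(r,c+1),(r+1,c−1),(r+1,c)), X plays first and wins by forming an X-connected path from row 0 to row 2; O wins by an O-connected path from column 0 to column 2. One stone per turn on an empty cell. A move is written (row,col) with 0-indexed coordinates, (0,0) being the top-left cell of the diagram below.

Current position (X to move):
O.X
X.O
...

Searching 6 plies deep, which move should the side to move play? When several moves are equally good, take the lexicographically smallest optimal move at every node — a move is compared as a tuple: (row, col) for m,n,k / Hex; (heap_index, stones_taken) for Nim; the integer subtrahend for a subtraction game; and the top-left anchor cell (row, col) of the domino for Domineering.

[O.X/X.O/...] X move#1: (0,1):-1/OXX/X.O/..., (1,1):+1/O.X/XXO/...*, (2,0):+1/O.X/X.O/X.., (2,1):-1/O.X/X.O/.X., (2,2):-1/O.X/X.O/..X
[O.X/XXO/...] O move#2: (0,1):-1/OOX/XXO/...*, (2,0):-1/O.X/XXO/O.., (2,1):-1/O.X/XXO/.O., (2,2):-1/O.X/XXO/..O
[OOX/XXO/...] X move#3: (2,0):+1/OOX/XXO/X..*, (2,1):+1/OOX/XXO/.X., (2,2):+1/OOX/XXO/..X
[OOX/XXO/X..] end (terminal -1, O#4); searched O.X/X.O/... to 6

X's best at [O.X/X.O/...]: (1,1)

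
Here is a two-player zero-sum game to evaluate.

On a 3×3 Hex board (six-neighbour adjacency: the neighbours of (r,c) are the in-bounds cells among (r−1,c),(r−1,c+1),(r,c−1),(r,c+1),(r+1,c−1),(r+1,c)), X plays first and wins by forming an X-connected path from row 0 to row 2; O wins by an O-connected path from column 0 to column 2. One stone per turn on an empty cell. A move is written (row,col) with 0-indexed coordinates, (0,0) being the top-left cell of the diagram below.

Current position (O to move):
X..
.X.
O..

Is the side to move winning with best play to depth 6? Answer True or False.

O winning at [X../.X./O..]: True

ply 1, O at X../.X./O.. | (0,1)=-1→XO./.X./O..; (0,2)=-1→X.O/.X./O..; (1,0)=-1→X../OX./O..; (1,2)=-1→X../.XO/O..; (2,1)=+1→X../.X./OO.*; (2,2)=-1→X../.X./O.O
ply 2, X at X../.X./OO. | (0,1)=-1→XX./.X./OO.*; (0,2)=-1→X.X/.X./OO.; (1,0)=-1→X../XX./OO.; (1,2)=-1→X../.XX/OO.; (2,2)=-1→X../.X./OOX
ply 3, O at XX./.X./OO. | (0,2)=+1→XXO/.X./OO.*; (1,0)=+1→XX./OX./OO.; (1,2)=+1→XX./.XO/OO.; (2,2)=+1→XX./.X./OOO
ply 4, X at XXO/.X./OO. | (1,0)=-1→XXO/XX./OO.*; (1,2)=-1→XXO/.XX/OO.; (2,2)=-1→XXO/.X./OOX
ply 5, O at XXO/XX./OO. | (1,2)=+1→XXO/XXO/OO.*; (2,2)=+1→XXO/XX./OOO
ply 6: XXO/XXO/OO. is terminal -1 (X); from X../.X./O.. depth 6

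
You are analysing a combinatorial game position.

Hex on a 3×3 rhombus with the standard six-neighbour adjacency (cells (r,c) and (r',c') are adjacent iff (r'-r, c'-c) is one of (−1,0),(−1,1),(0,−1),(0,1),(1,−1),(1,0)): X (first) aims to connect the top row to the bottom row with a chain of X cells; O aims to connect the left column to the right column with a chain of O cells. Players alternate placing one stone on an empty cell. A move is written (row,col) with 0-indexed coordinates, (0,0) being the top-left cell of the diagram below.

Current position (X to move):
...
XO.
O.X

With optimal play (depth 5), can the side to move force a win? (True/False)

[.../XO./O.X] X move#1: (0,0):-1/X../XO./O.X*, (0,1):-1/.X./XO./O.X, (0,2):-1/..X/XO./O.X, (1,2):-1/.../XOX/O.X, (2,1):-1/.../XO./OXX
[X../XO./O.X] O move#2: (0,1):+1/XO./XO./O.X*, (0,2):+1/X.O/XO./O.X, (1,2):+1/X../XOO/O.X, (2,1):+1/X../XO./OOX
[XO./XO./O.X] X move#3: (0,2):-1/XOX/XO./O.X*, (1,2):-1/XO./XOX/O.X, (2,1):-1/XO./XO./OXX
[XOX/XO./O.X] O move#4: (1,2):+1/XOX/XOO/O.X*, (2,1):-1/XOX/XO./OOX
[XOX/XOO/O.X] end (terminal -1, X#5); searched .../XO./O.X to 5

X winning at [.../XO./O.X]: False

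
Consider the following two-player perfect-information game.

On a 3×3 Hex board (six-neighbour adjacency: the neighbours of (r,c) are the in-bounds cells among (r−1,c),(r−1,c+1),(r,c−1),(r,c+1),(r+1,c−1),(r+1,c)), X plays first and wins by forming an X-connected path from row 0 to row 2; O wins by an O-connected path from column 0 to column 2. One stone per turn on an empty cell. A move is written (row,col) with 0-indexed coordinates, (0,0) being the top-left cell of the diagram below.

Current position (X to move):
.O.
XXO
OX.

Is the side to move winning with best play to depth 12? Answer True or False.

X winning at [.O./XXO/OX.]: True

p1 X@[.O./XXO/OX.]: (0,0)[XO./XXO/OX.]+1* (0,2)[.OX/XXO/OX.]+1 (2,2)[.O./XXO/OXX]+1
p2 O@[XO./XXO/OX.] terminal -1; root [.O./XXO/OX.] d12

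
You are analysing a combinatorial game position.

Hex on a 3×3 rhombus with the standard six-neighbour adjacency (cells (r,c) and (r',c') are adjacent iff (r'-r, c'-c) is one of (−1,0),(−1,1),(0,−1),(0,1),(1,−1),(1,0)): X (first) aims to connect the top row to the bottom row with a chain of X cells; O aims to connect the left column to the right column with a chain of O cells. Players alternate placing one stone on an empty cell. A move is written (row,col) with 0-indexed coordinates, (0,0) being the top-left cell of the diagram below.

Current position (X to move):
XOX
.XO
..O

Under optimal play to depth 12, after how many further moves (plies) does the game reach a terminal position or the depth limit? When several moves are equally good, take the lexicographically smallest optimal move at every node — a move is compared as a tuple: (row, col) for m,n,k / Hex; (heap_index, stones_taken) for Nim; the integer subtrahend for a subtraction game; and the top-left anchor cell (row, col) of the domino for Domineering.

p1 X@[XOX/.XO/..O]: (1,0)[XOX/XXO/..O]+1* (2,0)[XOX/.XO/X.O]+1 (2,1)[XOX/.XO/.XO]+1
p2 O@[XOX/XXO/..O]: (2,0)[XOX/XXO/O.O]-1* (2,1)[XOX/XXO/.OO]-1
p3 X@[XOX/XXO/O.O]: (2,1)[XOX/XXO/OXO]+1*
p4 O@[XOX/XXO/OXO] terminal -1; root [XOX/.XO/..O] d12

PV length from [XOX/.XO/..O]: 3 plies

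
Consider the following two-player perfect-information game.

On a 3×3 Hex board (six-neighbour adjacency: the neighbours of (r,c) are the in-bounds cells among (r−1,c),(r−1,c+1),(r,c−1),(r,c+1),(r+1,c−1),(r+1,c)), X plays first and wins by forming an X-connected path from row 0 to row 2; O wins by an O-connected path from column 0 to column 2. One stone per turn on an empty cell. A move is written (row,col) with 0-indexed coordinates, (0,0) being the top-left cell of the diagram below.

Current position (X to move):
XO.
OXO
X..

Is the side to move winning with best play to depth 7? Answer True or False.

p1 X@[XO./OXO/X..]: (0,2)[XOX/OXO/X..]+1* (2,1)[XO./OXO/XX.]-1 (2,2)[XO./OXO/X.X]-1
p2 O@[XOX/OXO/X..] terminal -1; root [XO./OXO/X..] d7

X winning at [XO./OXO/X..]: True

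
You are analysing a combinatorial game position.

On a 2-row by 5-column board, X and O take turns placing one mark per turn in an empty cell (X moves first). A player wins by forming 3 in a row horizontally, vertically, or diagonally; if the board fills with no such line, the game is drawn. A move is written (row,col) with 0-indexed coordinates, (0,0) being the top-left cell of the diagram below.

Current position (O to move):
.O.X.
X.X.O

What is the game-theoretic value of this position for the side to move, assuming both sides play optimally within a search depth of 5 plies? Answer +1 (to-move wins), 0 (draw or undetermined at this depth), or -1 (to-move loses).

value(.O.X./X.X.O, O) = 0

ply 1, O at .O.X./X.X.O | (0,0)=-1→OO.X./X.X.O; (0,2)=-1→.OOX./X.X.O; (0,4)=-1→.O.XO/X.X.O; (1,1)=+0→.O.X./XOX.O*; (1,3)=-1→.O.X./X.XOO
ply 2, X at .O.X./XOX.O | (0,0)=+0→XO.X./XOX.O*; (0,2)=+0→.OXX./XOX.O; (0,4)=+0→.O.XX/XOX.O; (1,3)=+0→.O.X./XOXXO
ply 3, O at XO.X./XOX.O | (0,2)=+0→XOOX./XOX.O*; (0,4)=+0→XO.XO/XOX.O; (1,3)=+0→XO.X./XOXOO
ply 4, X at XOOX./XOX.O | (0,4)=+0→XOOXX/XOX.O*; (1,3)=+0→XOOX./XOXXO
ply 5, O at XOOXX/XOX.O | (1,3)=+0→XOOXX/XOXOO*
ply 6: XOOXX/XOXOO is terminal +0 (X); from .O.X./X.X.O depth 5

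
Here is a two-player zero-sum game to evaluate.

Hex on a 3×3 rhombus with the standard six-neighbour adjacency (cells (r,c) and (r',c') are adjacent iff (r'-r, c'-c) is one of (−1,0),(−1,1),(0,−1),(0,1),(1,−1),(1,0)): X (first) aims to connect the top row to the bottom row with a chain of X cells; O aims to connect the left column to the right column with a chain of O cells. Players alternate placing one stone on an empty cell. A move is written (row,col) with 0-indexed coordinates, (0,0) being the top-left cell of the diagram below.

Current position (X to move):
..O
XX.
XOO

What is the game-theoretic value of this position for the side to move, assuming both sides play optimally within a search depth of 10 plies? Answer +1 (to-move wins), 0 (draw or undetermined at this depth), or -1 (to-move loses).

value(..O/XX./XOO, X) = +1

ply 1, X at ..O/XX./XOO | (0,0)=+1→X.O/XX./XOO*; (0,1)=+1→.XO/XX./XOO; (1,2)=+1→..O/XXX/XOO
ply 2: X.O/XX./XOO is terminal -1 (O); from ..O/XX./XOO depth 10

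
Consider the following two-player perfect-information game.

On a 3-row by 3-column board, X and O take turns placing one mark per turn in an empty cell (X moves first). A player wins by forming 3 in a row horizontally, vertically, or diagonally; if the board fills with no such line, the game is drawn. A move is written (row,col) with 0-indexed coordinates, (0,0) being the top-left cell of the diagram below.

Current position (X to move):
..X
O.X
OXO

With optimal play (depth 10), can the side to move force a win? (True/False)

X winning at [..X/O.X/OXO]: False

ply 1, X at ..X/O.X/OXO | (0,0)=+0→X.X/O.X/OXO*; (0,1)=-1→.XX/O.X/OXO; (1,1)=-1→..X/OXX/OXO
ply 2, O at X.X/O.X/OXO | (0,1)=+0→XOX/O.X/OXO*; (1,1)=-1→X.X/OOX/OXO
ply 3, X at XOX/O.X/OXO | (1,1)=+0→XOX/OXX/OXO*
ply 4: XOX/OXX/OXO is terminal +0 (O); from ..X/O.X/OXO depth 10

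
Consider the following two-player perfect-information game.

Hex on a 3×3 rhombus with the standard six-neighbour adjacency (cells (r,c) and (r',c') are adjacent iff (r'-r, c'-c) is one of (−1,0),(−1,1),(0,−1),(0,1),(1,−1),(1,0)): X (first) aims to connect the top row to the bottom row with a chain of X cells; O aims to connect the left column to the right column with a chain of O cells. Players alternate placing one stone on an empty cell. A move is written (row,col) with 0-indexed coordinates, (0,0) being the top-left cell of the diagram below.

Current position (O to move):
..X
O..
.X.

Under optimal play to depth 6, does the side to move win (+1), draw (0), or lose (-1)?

value(..X/O../.X., O) = -1

p1 O@[..X/O../.X.]: (0,0)[O.X/O../.X.]-1* (0,1)[.OX/O../.X.]-1 (1,1)[..X/OO./.X.]-1 (1,2)[..X/O.O/.X.]-1 (2,0)[..X/O../OX.]-1 (2,2)[..X/O../.XO]-1
p2 X@[O.X/O../.X.]: (0,1)[OXX/O../.X.]+1* (1,1)[O.X/OX./.X.]+1 (1,2)[O.X/O.X/.X.]+1 (2,0)[O.X/O../XX.]+1 (2,2)[O.X/O../.XX]+1
p3 O@[OXX/O../.X.]: (1,1)[OXX/OO./.X.]-1* (1,2)[OXX/O.O/.X.]-1 (2,0)[OXX/O../OX.]-1 (2,2)[OXX/O../.XO]-1
p4 X@[OXX/OO./.X.]: (1,2)[OXX/OOX/.X.]+1* (2,0)[OXX/OO./XX.]-1 (2,2)[OXX/OO./.XX]-1
p5 O@[OXX/OOX/.X.] terminal -1; root [..X/O../.X.] d6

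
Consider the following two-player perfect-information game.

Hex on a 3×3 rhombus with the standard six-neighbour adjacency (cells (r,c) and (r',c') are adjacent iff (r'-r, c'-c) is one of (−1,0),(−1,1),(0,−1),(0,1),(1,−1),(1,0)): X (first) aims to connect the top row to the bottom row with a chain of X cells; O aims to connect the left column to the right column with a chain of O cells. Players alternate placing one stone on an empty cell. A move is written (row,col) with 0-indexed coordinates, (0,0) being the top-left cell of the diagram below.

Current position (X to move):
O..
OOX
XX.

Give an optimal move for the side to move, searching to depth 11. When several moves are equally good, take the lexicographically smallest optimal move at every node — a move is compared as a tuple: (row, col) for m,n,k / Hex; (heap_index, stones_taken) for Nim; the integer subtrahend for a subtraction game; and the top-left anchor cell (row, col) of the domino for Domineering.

ply 1, X at O../OOX/XX. | (0,1)=-1→OX./OOX/XX.; (0,2)=+1→O.X/OOX/XX.*; (2,2)=-1→O../OOX/XXX
ply 2: O.X/OOX/XX. is terminal -1 (O); from O../OOX/XX. depth 11

X's best at [O../OOX/XX.]: (0,2)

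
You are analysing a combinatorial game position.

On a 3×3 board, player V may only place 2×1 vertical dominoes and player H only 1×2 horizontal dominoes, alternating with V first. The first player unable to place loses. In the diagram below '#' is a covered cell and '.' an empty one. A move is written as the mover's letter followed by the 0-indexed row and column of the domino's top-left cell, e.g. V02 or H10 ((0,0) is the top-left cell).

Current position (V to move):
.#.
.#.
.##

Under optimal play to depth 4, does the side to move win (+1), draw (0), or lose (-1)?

[.#./.#./.##] V move#1: V00:+1/##./##./.##*, V02:+1/.##/.##/.##, V10:+1/.#./##./###
[##./##./.##] end (terminal -1, H#2); searched .#./.#./.## to 4

value(.#./.#./.##, V) = +1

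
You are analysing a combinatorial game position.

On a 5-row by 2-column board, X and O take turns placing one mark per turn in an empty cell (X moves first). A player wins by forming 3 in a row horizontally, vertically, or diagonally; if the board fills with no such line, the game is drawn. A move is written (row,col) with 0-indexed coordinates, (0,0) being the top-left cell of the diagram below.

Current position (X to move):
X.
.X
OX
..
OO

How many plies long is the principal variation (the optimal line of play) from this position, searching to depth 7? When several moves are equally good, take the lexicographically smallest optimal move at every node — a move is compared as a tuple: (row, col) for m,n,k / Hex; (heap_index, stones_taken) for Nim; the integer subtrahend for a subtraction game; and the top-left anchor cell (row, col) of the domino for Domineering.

[X./.X/OX/../OO] X move#1: (0,1):+1/XX/.X/OX/../OO*, (1,0):-1/X./XX/OX/../OO, (3,0):+1/X./.X/OX/X./OO, (3,1):+1/X./.X/OX/.X/OO
[XX/.X/OX/../OO] end (terminal -1, O#2); searched X./.X/OX/../OO to 7

PV length from [X./.X/OX/../OO]: 1 ply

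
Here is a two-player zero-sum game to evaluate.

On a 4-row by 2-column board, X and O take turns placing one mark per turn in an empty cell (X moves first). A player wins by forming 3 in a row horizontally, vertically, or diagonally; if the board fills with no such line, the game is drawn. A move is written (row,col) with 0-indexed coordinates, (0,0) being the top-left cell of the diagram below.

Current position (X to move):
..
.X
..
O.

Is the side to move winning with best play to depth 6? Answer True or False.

ply 1, X at ../.X/../O. | (0,0)=+0→X./.X/../O.; (0,1)=+0→.X/.X/../O.; (1,0)=+0→../XX/../O.; (2,0)=+0→../.X/X./O.; (2,1)=+1→../.X/.X/O.*; (3,1)=+0→../.X/../OX
ply 2, O at ../.X/.X/O. | (0,0)=-1→O./.X/.X/O.*; (0,1)=-1→.O/.X/.X/O.; (1,0)=-1→../OX/.X/O.; (2,0)=-1→../.X/OX/O.; (3,1)=-1→../.X/.X/OO
ply 3, X at O./.X/.X/O. | (0,1)=+1→OX/.X/.X/O.*; (1,0)=+1→O./XX/.X/O.; (2,0)=+1→O./.X/XX/O.; (3,1)=+1→O./.X/.X/OX
ply 4: OX/.X/.X/O. is terminal -1 (O); from ../.X/../O. depth 6

X winning at [../.X/../O.]: True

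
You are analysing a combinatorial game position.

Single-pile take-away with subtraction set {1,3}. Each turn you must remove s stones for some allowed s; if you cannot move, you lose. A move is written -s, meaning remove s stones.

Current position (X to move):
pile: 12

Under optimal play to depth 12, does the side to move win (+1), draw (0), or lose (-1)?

value(12, X) = -1

[12] X move#1: -1:-1/11*, -3:-1/9
[11] O move#2: -1:+1/10*, -3:+1/8
[10] X move#3: -1:-1/9*, -3:-1/7
[9] O move#4: -1:+1/8*, -3:+1/6
[8] X move#5: -1:-1/7*, -3:-1/5
[7] O move#6: -1:+1/6*, -3:+1/4
[6] X move#7: -1:-1/5*, -3:-1/3
[5] O move#8: -1:+1/4*, -3:+1/2
[4] X move#9: -1:-1/3*, -3:-1/1
[3] O move#10: -1:+1/2*, -3:+1/0
[2] X move#11: -1:-1/1*
[1] O move#12: -1:+1/0*
[0] end (terminal -1, X#13); searched 12 to 12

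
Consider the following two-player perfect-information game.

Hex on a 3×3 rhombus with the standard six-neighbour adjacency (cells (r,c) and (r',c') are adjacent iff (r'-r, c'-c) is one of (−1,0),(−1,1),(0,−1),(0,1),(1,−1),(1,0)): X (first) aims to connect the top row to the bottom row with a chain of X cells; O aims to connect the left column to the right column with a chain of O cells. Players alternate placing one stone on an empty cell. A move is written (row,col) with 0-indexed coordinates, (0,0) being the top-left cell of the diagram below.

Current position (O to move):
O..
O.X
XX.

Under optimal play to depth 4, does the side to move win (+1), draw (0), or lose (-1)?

p1 O@[O../O.X/XX.]: (0,1)[OO./O.X/XX.]-1 (0,2)[O.O/O.X/XX.]+1* (1,1)[O../OOX/XX.]-1 (2,2)[O../O.X/XXO]-1
p2 X@[O.O/O.X/XX.]: (0,1)[OXO/O.X/XX.]-1* (1,1)[O.O/OXX/XX.]-1 (2,2)[O.O/O.X/XXX]-1
p3 O@[OXO/O.X/XX.]: (1,1)[OXO/OOX/XX.]+1* (2,2)[OXO/O.X/XXO]-1
p4 X@[OXO/OOX/XX.] terminal -1; root [O../O.X/XX.] d4

value(O../O.X/XX., O) = +1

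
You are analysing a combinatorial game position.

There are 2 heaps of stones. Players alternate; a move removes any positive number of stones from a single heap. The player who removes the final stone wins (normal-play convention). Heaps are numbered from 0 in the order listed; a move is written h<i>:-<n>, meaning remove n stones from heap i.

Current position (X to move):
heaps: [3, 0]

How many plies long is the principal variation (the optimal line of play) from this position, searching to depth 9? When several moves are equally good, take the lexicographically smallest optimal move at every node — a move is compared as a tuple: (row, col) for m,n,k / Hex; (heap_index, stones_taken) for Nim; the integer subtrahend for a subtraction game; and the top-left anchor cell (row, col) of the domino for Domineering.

[(3,0)] X move#1: h0:-1:-1/(2,0), h0:-2:-1/(1,0), h0:-3:+1/(0,0)*
[(0,0)] end (terminal -1, O#2); searched (3,0) to 9

PV length from [(3,0)]: 1 ply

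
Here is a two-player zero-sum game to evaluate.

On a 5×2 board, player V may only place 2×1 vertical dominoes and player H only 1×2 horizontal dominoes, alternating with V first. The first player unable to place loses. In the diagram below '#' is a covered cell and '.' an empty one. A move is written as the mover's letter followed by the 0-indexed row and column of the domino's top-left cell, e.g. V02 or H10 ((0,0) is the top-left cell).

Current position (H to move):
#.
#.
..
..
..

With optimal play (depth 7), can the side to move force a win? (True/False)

H winning at [#./#./../../..]: True

[#./#./../../..] H move#1: H20:-1/#./#./##/../.., H30:+1/#./#./../##/..*, H40:-1/#./#./../../##
[#./#./../##/..] V move#2: V01:-1/##/##/../##/..*, V11:-1/#./##/.#/##/..
[##/##/../##/..] H move#3: H20:+1/##/##/##/##/..*, H40:+1/##/##/../##/##
[##/##/##/##/..] end (terminal -1, V#4); searched #./#./../../.. to 7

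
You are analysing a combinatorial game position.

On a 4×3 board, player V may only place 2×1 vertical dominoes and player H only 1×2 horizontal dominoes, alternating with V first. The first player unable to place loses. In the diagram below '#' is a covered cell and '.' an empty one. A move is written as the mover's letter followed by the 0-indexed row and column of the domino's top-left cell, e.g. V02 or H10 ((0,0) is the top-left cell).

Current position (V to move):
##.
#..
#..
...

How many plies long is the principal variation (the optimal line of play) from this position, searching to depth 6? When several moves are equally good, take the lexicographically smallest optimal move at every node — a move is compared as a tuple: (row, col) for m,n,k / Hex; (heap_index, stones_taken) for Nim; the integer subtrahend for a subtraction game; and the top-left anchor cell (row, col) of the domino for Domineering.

[##./#../#../...] V move#1: V02:-1/###/#.#/#../..., V11:+1/##./##./##./...*, V12:+1/##./#.#/#.#/..., V21:+1/##./#../##./.#., V22:+1/##./#../#.#/..#
[##./##./##./...] H move#2: H30:-1/##./##./##./##.*, H31:-1/##./##./##./.##
[##./##./##./##.] V move#3: V02:+1/###/###/##./##.*, V12:+1/##./###/###/##., V22:+1/##./##./###/###
[###/###/##./##.] end (terminal -1, H#4); searched ##./#../#../... to 6

PV length from [##./#../#../...]: 3 plies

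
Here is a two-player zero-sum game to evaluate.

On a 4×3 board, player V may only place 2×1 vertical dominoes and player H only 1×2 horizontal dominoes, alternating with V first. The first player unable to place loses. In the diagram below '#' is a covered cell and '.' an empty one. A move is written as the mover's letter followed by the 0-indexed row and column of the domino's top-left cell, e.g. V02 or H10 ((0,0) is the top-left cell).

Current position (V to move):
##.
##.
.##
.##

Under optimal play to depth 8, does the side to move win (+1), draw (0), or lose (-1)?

[##./##./.##/.##] V move#1: V02:+1/###/###/.##/.##*, V20:+1/##./##./###/###
[###/###/.##/.##] end (terminal -1, H#2); searched ##./##./.##/.## to 8

value(##./##./.##/.##, V) = +1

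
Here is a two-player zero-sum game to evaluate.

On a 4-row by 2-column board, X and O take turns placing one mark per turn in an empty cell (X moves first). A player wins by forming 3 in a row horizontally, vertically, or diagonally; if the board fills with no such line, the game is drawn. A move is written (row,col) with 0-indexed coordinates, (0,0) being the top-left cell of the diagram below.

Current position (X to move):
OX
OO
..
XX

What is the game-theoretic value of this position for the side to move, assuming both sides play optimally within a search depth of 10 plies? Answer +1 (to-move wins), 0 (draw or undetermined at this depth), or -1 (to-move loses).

value(OX/OO/../XX, X) = 0

ply 1, X at OX/OO/../XX | (2,0)=+0→OX/OO/X./XX*; (2,1)=-1→OX/OO/.X/XX
ply 2, O at OX/OO/X./XX | (2,1)=+0→OX/OO/XO/XX*
ply 3: OX/OO/XO/XX is terminal +0 (X); from OX/OO/../XX depth 10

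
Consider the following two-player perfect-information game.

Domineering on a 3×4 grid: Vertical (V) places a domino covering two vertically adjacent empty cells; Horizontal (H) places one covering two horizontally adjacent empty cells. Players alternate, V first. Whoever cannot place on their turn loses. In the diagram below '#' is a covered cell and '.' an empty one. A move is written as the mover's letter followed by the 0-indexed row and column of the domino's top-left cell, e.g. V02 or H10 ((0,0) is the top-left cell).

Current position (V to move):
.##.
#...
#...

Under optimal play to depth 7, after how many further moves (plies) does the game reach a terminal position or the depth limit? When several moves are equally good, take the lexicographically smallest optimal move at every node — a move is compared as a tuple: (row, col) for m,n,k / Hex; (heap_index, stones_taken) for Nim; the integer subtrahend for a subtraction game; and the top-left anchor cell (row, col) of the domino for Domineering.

ply 1, V at .##./#.../#... | V03=-1→.###/#..#/#...; V11=-1→.##./##../##..; V12=+1→.##./#.#./#.#.*; V13=-1→.##./#..#/#..#
ply 2: .##./#.#./#.#. is terminal -1 (H); from .##./#.../#... depth 7

PV length from [.##./#.../#...]: 1 ply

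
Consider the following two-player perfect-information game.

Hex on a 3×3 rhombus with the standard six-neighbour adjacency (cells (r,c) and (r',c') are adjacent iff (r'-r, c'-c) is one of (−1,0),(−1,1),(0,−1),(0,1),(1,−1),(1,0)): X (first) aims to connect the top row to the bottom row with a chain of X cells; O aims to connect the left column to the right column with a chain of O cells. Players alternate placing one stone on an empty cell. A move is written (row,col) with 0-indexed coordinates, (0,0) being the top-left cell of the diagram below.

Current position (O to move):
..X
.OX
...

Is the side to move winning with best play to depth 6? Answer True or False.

O winning at [..X/.OX/...]: False

[..X/.OX/...] O move#1: (0,0):-1/O.X/.OX/...*, (0,1):-1/.OX/.OX/..., (1,0):-1/..X/OOX/..., (2,0):-1/..X/.OX/O.., (2,1):-1/..X/.OX/.O., (2,2):-1/..X/.OX/..O
[O.X/.OX/...] X move#2: (0,1):+1/OXX/.OX/...*, (1,0):+1/O.X/XOX/..., (2,0):+1/O.X/.OX/X.., (2,1):+1/O.X/.OX/.X., (2,2):+1/O.X/.OX/..X
[OXX/.OX/...] O move#3: (1,0):-1/OXX/OOX/...*, (2,0):-1/OXX/.OX/O.., (2,1):-1/OXX/.OX/.O., (2,2):-1/OXX/.OX/..O
[OXX/OOX/...] X move#4: (2,0):+1/OXX/OOX/X..*, (2,1):+1/OXX/OOX/.X., (2,2):+1/OXX/OOX/..X
[OXX/OOX/X..] O move#5: (2,1):-1/OXX/OOX/XO.*, (2,2):-1/OXX/OOX/X.O
[OXX/OOX/XO.] X move#6: (2,2):+1/OXX/OOX/XOX*
[OXX/OOX/XOX] end (terminal -1, O#7); searched ..X/.OX/... to 6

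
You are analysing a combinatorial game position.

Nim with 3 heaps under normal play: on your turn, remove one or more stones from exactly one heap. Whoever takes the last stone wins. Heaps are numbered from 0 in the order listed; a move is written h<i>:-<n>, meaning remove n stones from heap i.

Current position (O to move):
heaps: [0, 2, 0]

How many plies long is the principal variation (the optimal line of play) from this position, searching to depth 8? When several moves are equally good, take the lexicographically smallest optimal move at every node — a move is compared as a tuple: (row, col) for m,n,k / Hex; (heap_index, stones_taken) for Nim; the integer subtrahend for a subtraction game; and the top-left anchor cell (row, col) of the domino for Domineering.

PV length from [(0,2,0)]: 1 ply

p1 O@[(0,2,0)]: h1:-1[(0,1,0)]-1 h1:-2[(0,0,0)]+1*
p2 X@[(0,0,0)] terminal -1; root [(0,2,0)] d8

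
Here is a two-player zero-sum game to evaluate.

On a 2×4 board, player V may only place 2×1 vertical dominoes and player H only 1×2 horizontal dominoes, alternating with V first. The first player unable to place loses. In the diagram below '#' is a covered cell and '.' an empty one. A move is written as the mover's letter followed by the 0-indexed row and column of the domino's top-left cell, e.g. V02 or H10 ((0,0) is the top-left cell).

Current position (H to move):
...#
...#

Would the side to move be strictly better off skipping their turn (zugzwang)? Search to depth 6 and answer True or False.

zugzwang(...#/...#, H) = False

ply 1, H at ...#/...# | H00=+1→##.#/...#*; H01=+1→.###/...#; H10=+1→...#/##.#; H11=+1→...#/.###
ply 2, V at ##.#/...# | V02=-1→####/..##*
ply 3, H at ####/..## | H10=+1→####/####*
ply 4: ####/#### is terminal -1 (V); from ...#/...# depth 6
if H skipped the turn, V would face:
~ ply 1, V at ...#/...# | V00=-1→#..#/#..#; V01=+1→.#.#/.#.#*; V02=-1→..##/..##
~ ply 2: .#.#/.#.# is terminal -1 (H); from ...#/...# depth 6
compare (H): move=+1 vs pass=-1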